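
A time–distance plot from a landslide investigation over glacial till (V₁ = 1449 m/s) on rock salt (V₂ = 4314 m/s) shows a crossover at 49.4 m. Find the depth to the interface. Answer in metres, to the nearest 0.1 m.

17.4 m

x_cross = 2h·√((V₂+V₁)/(V₂−V₁)) → h = x_cross / (2·√((V₂+V₁)/(V₂−V₁))).
√((V₂+V₁)/(V₂−V₁)) = √((4314+1449)/(4314−1449)) = 1.4183.
h = 49.4 / (2·1.4183) = 17.42 m.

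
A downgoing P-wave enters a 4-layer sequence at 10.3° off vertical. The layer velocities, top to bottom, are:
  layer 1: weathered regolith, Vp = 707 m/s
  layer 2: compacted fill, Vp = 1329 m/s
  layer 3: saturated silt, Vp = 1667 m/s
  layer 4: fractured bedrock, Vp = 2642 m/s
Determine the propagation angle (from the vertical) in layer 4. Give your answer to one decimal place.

Snell's law across each interface conserves sin θ / V, so sin θ_4 = V_4·sin θ₁/V₁.
sin θ_4 = 2642 × sin 10.3° / 707 = 0.6682.
θ_4 = arcsin 0.6682 = 41.93°.

41.9°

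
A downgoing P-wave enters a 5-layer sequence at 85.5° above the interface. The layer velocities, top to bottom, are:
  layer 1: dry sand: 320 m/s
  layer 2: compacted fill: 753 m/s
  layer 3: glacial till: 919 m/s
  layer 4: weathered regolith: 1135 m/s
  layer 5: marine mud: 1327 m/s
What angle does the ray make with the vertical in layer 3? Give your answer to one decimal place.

13.0°

From the normal: θ₁ = 90° − 85.5° = 4.5°.
Snell's law across each interface conserves sin θ / V, so sin θ_3 = V_3·sin θ₁/V₁.
sin θ_3 = 919 × sin 4.5° / 320 = 0.2253.
θ_3 = 13.02° from the vertical.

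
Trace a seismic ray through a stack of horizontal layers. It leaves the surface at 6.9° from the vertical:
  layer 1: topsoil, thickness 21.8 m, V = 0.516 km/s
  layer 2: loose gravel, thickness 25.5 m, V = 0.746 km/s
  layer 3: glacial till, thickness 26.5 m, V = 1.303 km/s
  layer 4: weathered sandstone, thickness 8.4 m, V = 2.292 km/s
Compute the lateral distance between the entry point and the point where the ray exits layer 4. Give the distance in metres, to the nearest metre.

Apply Snell's law at each interface; in layer i the horizontal offset is hᵢ·tan θᵢ.
Layer 1: θ = 6.90°; offset = 21.8·tan 6.90° = 2.638 m.
Layer 2: sin θ = 0.746·sin 6.9°/0.516 = 0.1737, θ = 10.00°; offset = 25.5·tan 10.00° = 4.497 m.
Layer 3: sin θ = 1.303·sin 6.9°/0.516 = 0.3034, θ = 17.66°; offset = 26.5·tan 17.66° = 8.437 m.
Layer 4: sin θ = 2.292·sin 6.9°/0.516 = 0.5336, θ = 32.25°; offset = 8.4·tan 32.25° = 5.300 m.
Summing the layer offsets gives 20.873 m.

21 m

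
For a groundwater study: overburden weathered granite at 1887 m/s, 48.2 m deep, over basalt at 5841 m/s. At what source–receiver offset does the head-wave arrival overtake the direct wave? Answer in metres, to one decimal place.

x_cross = 2h·√((V₂+V₁)/(V₂−V₁)).
(V₂+V₁)/(V₂−V₁) = (5841+1887)/(5841−1887) = 1.9545; √ = 1.3980.
x_cross = 2·48.2·1.3980 = 134.77 m.

134.8 m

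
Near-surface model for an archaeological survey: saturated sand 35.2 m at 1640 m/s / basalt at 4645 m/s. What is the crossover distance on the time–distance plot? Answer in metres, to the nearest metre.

102 m

θ_c = arcsin(1640/4645) = 20.68°, so cos θ_c = 0.9356 and tᵢ = 2h cos θ_c/V₁ = 0.0402 s.
At crossover x/V₁ = x/V₂ + tᵢ ⇒ x = tᵢ/(1/V₁ − 1/V₂) = 0.04016/(6.0976e-04 − 2.1529e-04) = 101.81 m.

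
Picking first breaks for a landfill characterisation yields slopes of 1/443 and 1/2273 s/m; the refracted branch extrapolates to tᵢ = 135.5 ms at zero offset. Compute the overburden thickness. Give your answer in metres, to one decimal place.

θ_c = arcsin(443/2273) = 11.24°; cos θ_c = 0.9808.
tᵢ = 2h cos θ_c/V₁ ⇒ h = tᵢ·V₁/(2 cos θ_c) = 0.1355·443/(2·0.9808) = 30.60 m.

30.6 m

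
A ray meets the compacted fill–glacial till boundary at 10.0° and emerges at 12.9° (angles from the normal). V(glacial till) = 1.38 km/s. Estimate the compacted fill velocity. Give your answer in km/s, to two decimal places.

1.07 km/s

Snell's law: sin 10.0°/V₁ = sin 12.9°/V₂.
V₁ = V₂·sin 10.0°/sin 12.9° = 1.38 × 0.7778 = 1.07 km/s.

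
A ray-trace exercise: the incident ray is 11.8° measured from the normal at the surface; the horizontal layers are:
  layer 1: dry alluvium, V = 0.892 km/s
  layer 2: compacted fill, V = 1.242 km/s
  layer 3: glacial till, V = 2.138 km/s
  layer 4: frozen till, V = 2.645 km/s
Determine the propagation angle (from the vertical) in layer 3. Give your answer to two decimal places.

29.35°

Ray parameter p = sin 11.8° / 0.892 = 2.2926e-01 s/km.
sin θ_3 = p·V_3 = 2.2926e-01 × 2.138 = 0.4901.
θ_3 = arcsin 0.4901 = 29.35°.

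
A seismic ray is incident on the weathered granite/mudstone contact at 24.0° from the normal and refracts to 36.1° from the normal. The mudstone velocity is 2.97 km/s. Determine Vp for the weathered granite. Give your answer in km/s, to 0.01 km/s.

Snell's law: sin 24.0°/V₁ = sin 36.1°/V₂.
V₁ = V₂·sin 24.0°/sin 36.1° = 2.97 × 0.6903 = 2.05 km/s.

2.05 km/s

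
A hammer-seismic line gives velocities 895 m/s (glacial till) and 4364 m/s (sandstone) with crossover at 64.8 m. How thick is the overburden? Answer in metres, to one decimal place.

26.3 m

x_cross = 2h·√((V₂+V₁)/(V₂−V₁)) → h = x_cross / (2·√((V₂+V₁)/(V₂−V₁))).
√((V₂+V₁)/(V₂−V₁)) = √((4364+895)/(4364−895)) = 1.2313.
h = 64.8 / (2·1.2313) = 26.31 m.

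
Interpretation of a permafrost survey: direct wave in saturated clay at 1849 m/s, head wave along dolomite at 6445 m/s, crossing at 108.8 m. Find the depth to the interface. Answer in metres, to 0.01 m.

40.50 m

x_cross = 2h·√((V₂+V₁)/(V₂−V₁)) → h = x_cross / (2·√((V₂+V₁)/(V₂−V₁))).
√((V₂+V₁)/(V₂−V₁)) = √((6445+1849)/(6445−1849)) = 1.3434.
h = 108.8 / (2·1.3434) = 40.50 m.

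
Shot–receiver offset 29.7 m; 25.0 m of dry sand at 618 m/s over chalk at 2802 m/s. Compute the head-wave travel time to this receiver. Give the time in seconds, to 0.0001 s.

0.0895 s

t = x/V₂ + 2h·√(V₂²−V₁²)/(V₁V₂).
√(V₂²−V₁²) = √(2802²−618²) = 2733.0 m/s; delay term = 2·25.0·2733.0/(618·2802) = 0.07891 s.
t = 29.7/2802 + 0.07891 = 0.08951 s.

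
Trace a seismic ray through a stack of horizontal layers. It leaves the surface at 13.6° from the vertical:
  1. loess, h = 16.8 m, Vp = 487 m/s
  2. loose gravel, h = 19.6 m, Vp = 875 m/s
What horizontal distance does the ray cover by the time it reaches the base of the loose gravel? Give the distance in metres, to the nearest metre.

13 m

Apply Snell's law at each interface; in layer i the horizontal offset is hᵢ·tan θᵢ.
Layer 1: θ = 13.60°; offset = 16.8·tan 13.60° = 4.064 m.
Layer 2: sin θ = 875·sin 13.6°/487 = 0.4225, θ = 24.99°; offset = 19.6·tan 24.99° = 9.136 m.
Total horizontal offset = 13.200 m.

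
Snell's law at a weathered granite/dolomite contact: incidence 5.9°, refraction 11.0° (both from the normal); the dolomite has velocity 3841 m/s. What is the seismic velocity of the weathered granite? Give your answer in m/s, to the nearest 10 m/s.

2070 m/s

Snell's law: sin 5.9°/V₁ = sin 11.0°/V₂.
V₁ = V₂·sin 5.9°/sin 11.0° = 3841 × 0.5387 = 2069.22 m/s.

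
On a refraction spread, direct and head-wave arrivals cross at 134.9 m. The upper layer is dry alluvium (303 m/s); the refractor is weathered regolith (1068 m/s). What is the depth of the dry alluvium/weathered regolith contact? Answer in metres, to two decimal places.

x_cross = 2h·√((V₂+V₁)/(V₂−V₁)) → h = x_cross / (2·√((V₂+V₁)/(V₂−V₁))).
√((V₂+V₁)/(V₂−V₁)) = √((1068+303)/(1068−303)) = 1.3387.
h = 134.9 / (2·1.3387) = 50.38 m.

50.38 m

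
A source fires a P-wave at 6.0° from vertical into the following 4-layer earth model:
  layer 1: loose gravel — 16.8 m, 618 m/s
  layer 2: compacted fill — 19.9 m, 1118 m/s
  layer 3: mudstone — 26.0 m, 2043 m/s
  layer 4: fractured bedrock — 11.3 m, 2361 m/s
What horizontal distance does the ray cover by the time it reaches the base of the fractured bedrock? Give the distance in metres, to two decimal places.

20.09 m

Apply Snell's law at each interface; in layer i the horizontal offset is hᵢ·tan θᵢ.
Layer 1: θ = 6.00°; offset = 16.8·tan 6.00° = 1.7658 m.
Layer 2: sin θ = 1118·sin 6.0°/618 = 0.1891, θ = 10.90°; offset = 19.9·tan 10.90° = 3.8322 m.
Layer 3: sin θ = 2043·sin 6.0°/618 = 0.3456, θ = 20.22°; offset = 26.0·tan 20.22° = 9.5741 m.
Layer 4: sin θ = 2361·sin 6.0°/618 = 0.3993, θ = 23.54°; offset = 11.3·tan 23.54° = 4.9220 m.
Total horizontal offset = 20.0941 m.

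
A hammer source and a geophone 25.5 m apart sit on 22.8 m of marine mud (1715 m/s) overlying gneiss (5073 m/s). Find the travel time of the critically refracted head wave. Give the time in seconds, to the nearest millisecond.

t = x/V₂ + 2h·√(V₂²−V₁²)/(V₁V₂).
√(V₂²−V₁²) = √(5073²−1715²) = 4774.3 m/s; delay term = 2·22.8·4774.3/(1715·5073) = 0.02502 s.
t = 25.5/5073 + 0.02502 = 0.03005 s.

0.030 s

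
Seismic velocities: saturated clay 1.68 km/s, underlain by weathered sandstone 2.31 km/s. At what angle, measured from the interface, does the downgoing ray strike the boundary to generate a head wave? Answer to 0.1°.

43.3°

At critical incidence the refracted ray runs along the interface (θ₂ = 90°), so sin θ_c = V₁/V₂.
θ_c = arcsin(1.68/2.31) = arcsin 0.7273 = 46.66°.
Measured from the interface: 90° − 46.66° = 43.34°.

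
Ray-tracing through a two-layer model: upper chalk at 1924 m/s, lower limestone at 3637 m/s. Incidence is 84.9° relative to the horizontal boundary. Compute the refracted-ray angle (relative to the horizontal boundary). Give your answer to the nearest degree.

80°

Convert to the normal: θ₁ = 90° − 84.9° = 5.1°.
Snell's law: sin θ₂ = (V₂/V₁)·sin θ₁ = (3637/1924)·sin 5.1° = 0.1680.
θ₂ = arcsin 0.1680 = 9.67° from the normal.
From the interface: 90° − 9.67° = 80.33°.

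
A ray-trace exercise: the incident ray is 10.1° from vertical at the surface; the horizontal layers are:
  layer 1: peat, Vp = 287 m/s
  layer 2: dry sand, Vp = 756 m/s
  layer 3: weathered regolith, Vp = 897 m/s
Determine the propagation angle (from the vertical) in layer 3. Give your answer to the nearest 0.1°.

33.2°

Snell's law across each interface conserves sin θ / V, so sin θ_3 = V_3·sin θ₁/V₁.
sin θ_3 = 897 × sin 10.1° / 287 = 0.5481.
θ_3 = arcsin 0.5481 = 33.24°.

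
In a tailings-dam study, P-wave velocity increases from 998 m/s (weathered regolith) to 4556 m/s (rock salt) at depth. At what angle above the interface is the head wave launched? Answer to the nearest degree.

77°

Critical incidence: sin θ_c = V₁/V₂ = 998/4556 = 0.2191.
θ_c = arcsin 0.2191 = 12.65°.
Measured from the interface: 90° − 12.65° = 77.35°.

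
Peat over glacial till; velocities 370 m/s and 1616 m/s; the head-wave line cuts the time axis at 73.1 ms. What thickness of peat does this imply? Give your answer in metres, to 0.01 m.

13.89 m

θ_c = arcsin(370/1616) = 13.24°; cos θ_c = 0.9734.
tᵢ = 2h cos θ_c/V₁ ⇒ h = tᵢ·V₁/(2 cos θ_c) = 0.0731·370/(2·0.9734) = 13.89 m.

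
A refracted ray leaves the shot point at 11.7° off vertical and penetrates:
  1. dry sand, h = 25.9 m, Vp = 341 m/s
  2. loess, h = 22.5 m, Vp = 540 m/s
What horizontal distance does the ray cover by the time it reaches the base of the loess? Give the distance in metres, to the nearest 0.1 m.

13.0 m

Apply Snell's law at each interface; in layer i the horizontal offset is hᵢ·tan θᵢ.
Layer 1: θ = 11.70°; offset = 25.9·tan 11.70° = 5.364 m.
Layer 2: sin θ = 540·sin 11.7°/341 = 0.3211, θ = 18.73°; offset = 22.5·tan 18.73° = 7.630 m.
Σ offsets = 12.993 m.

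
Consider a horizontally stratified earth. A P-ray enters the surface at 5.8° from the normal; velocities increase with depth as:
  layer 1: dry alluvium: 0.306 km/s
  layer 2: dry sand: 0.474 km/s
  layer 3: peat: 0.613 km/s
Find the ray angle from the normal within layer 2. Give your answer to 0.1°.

Ray parameter p = sin 5.8° / 0.306 = 3.3025e-01 s/km.
sin θ_2 = p·V_2 = 3.3025e-01 × 0.474 = 0.1565.
θ_2 = 9.01° from the vertical.

9.0°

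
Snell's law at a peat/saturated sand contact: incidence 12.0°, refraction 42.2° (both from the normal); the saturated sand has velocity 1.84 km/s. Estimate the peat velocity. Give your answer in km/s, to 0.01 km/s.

0.57 km/s

sin 12.0° = 0.2079; sin 42.2° = 0.6717.
V₁ = V₂·(sin θ₁/sin θ₂) = 1.84·(0.2079/0.6717) = 0.57 km/s.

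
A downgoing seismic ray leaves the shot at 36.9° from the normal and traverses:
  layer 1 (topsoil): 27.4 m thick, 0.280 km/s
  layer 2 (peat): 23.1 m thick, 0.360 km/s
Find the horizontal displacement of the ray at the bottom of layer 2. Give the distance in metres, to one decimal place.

48.6 m

Ray parameter p = sin 36.9° / 0.280 km/s = 2.1444e+00 s/km.
Layer 1: θ = 36.90°; offset = 27.4·tan 36.90° = 20.573 m.
Layer 2: sin θ = p·0.360 = 0.7720 → θ = 50.53°; offset = 23.1·tan 50.53° = 28.053 m.
Σ offsets = 48.626 m.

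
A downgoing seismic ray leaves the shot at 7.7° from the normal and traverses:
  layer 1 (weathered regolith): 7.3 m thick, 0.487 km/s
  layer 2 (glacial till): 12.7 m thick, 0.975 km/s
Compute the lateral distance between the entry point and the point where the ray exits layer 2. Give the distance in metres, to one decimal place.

4.5 m

Apply Snell's law at each interface; in layer i the horizontal offset is hᵢ·tan θᵢ.
Layer 1: θ = 7.70°; offset = 7.3·tan 7.70° = 0.987 m.
Layer 2: sin θ = 0.975·sin 7.7°/0.487 = 0.2682, θ = 15.56°; offset = 12.7·tan 15.56° = 3.536 m.
Σ offsets = 4.523 m.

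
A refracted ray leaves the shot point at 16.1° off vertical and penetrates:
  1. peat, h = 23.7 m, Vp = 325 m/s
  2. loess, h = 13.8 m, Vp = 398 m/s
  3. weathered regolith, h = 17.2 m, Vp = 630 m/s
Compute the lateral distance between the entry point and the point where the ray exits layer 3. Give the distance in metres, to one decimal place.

p = sin θ₁/V₁ = sin 16.1°/325 = 8.5328e-04 s/m is conserved through the stack.
Layer 1: θ = 16.10°; offset = 23.7·tan 16.10° = 6.841 m.
Layer 2: sin θ = p·398 = 0.3396 → θ = 19.85°; offset = 13.8·tan 19.85° = 4.983 m.
Layer 3: sin θ = p·630 = 0.5376 → θ = 32.52°; offset = 17.2·tan 32.52° = 10.965 m.
Total horizontal offset = 22.788 m.

22.8 m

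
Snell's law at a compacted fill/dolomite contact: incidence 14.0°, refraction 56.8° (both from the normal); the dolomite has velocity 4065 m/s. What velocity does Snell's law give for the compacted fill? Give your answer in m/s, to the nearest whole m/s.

Snell's law: sin 14.0°/V₁ = sin 56.8°/V₂.
V₁ = V₂·sin 14.0°/sin 56.8° = 4065 × 0.2891 = 1175.26 m/s.

1175 m/s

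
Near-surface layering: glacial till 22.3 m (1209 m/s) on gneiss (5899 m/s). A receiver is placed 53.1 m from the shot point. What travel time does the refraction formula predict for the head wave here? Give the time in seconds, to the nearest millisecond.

0.045 s

θ_c = arcsin(V₁/V₂) = arcsin(1209/5899) = 11.83°, cos θ_c = 0.9788.
Intercept time tᵢ = 2h cos θ_c / V₁ = 2·22.3·0.9788/1209 = 0.03611 s.
t = x/V₂ + tᵢ = 53.1/5899 + 0.03611 = 0.04511 s.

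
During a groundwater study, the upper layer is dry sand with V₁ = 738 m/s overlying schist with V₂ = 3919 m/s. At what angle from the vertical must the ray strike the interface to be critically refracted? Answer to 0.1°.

At critical incidence the refracted ray runs along the interface (θ₂ = 90°), so sin θ_c = V₁/V₂.
θ_c = arcsin(738/3919) = arcsin 0.1883 = 10.85°.

10.9°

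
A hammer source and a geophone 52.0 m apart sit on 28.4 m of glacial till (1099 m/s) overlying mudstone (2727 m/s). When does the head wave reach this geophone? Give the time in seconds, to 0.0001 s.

t = x/V₂ + 2h·√(V₂²−V₁²)/(V₁V₂).
√(V₂²−V₁²) = √(2727²−1099²) = 2495.7 m/s; delay term = 2·28.4·2495.7/(1099·2727) = 0.04730 s.
t = 52.0/2727 + 0.04730 = 0.06637 s.

0.0664 s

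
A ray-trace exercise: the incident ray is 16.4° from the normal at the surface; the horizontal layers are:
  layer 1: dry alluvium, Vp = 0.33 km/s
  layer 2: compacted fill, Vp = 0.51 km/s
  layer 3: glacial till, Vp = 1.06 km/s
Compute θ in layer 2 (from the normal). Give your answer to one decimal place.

25.9°

Ray parameter p = sin 16.4° / 0.33 = 8.5558e-01 s/km.
sin θ_2 = p·V_2 = 8.5558e-01 × 0.51 = 0.4363.
θ_2 = 25.87° from the vertical.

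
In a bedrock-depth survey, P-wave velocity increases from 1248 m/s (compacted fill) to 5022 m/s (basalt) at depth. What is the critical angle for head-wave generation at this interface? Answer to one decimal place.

14.4°

At critical incidence the refracted ray runs along the interface (θ₂ = 90°), so sin θ_c = V₁/V₂.
θ_c = arcsin(1248/5022) = arcsin 0.2485 = 14.39°.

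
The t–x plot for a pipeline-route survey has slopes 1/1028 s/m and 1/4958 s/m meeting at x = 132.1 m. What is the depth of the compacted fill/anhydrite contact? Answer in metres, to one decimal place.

53.5 m

h = (x_cross/2)·√((V₂−V₁)/(V₂+V₁)).
(V₂−V₁)/(V₂+V₁) = (4958−1028)/(4958+1028) = 0.6565; √ = 0.8103.
h = (132.1/2)·0.8103 = 53.52 m.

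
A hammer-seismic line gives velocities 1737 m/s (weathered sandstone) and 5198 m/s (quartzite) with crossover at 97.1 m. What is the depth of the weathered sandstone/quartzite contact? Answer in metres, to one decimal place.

h = (x_cross/2)·√((V₂−V₁)/(V₂+V₁)).
(V₂−V₁)/(V₂+V₁) = (5198−1737)/(5198+1737) = 0.4991; √ = 0.7064.
h = (97.1/2)·0.7064 = 34.30 m.

34.3 m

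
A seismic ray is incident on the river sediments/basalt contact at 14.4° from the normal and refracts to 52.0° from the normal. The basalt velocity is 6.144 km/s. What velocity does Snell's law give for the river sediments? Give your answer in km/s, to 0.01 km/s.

1.94 km/s

Snell's law: sin 14.4°/V₁ = sin 52.0°/V₂.
V₁ = V₂·sin 14.4°/sin 52.0° = 6.144 × 0.3156 = 1.94 km/s.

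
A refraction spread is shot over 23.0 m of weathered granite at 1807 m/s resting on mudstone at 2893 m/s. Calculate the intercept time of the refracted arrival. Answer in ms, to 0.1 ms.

19.9 ms

tᵢ = 2h·√(V₂²−V₁²)/(V₁V₂).
√(V₂²−V₁²) = √(2893²−1807²) = 2259.2 m/s.
tᵢ = 2·23.0·2259.2/(1807·2893) = 0.01988 s.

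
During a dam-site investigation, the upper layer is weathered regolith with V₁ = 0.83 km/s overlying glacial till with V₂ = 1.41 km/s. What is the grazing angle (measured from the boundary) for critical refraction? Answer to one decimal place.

53.9°

At critical incidence the refracted ray runs along the interface (θ₂ = 90°), so sin θ_c = V₁/V₂.
θ_c = arcsin(0.83/1.41) = arcsin 0.5887 = 36.06°.
Measured from the interface: 90° − 36.06° = 53.94°.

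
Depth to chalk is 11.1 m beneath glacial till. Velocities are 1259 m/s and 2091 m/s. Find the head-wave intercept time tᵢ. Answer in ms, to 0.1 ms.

14.1 ms

tᵢ = 2h·√(V₂²−V₁²)/(V₁V₂).
√(V₂²−V₁²) = √(2091²−1259²) = 1669.5 m/s.
tᵢ = 2·11.1·1669.5/(1259·2091) = 0.01408 s.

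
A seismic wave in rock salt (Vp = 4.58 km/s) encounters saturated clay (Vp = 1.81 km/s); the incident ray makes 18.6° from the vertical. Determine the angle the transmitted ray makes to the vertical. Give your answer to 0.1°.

Snell's law: sin θ₂ = (V₂/V₁)·sin θ₁ = (1.81/4.58)·sin 18.6° = 0.1261.
θ₂ = arcsin 0.1261 = 7.24° from the normal.

7.2°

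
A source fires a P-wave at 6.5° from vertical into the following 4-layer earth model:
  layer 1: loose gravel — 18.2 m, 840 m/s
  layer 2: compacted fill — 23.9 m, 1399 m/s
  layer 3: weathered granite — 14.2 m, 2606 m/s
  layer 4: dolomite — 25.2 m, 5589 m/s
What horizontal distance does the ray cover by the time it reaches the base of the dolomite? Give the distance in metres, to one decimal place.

Ray parameter p = sin 6.5° / 840 m/s = 1.3477e-04 s/m.
Layer 1: θ = 6.50°; offset = 18.2·tan 6.50° = 2.074 m.
Layer 2: sin θ = p·1399 = 0.1885 → θ = 10.87°; offset = 23.9·tan 10.87° = 4.588 m.
Layer 3: sin θ = p·2606 = 0.3512 → θ = 20.56°; offset = 14.2·tan 20.56° = 5.326 m.
Layer 4: sin θ = p·5589 = 0.7532 → θ = 48.87°; offset = 25.2·tan 48.87° = 28.856 m.
Σ offsets = 40.844 m.

40.8 m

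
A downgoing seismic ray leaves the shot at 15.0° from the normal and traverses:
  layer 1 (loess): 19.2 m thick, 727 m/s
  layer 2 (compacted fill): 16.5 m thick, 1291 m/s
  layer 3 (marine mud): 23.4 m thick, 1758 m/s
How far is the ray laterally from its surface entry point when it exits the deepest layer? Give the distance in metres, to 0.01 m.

Apply Snell's law at each interface; in layer i the horizontal offset is hᵢ·tan θᵢ.
Layer 1: θ = 15.00°; offset = 19.2·tan 15.00° = 5.1446 m.
Layer 2: sin θ = 1291·sin 15.0°/727 = 0.4596, θ = 27.36°; offset = 16.5·tan 27.36° = 8.5389 m.
Layer 3: sin θ = 1758·sin 15.0°/727 = 0.6259, θ = 38.75°; offset = 23.4·tan 38.75° = 18.7776 m.
Summing the layer offsets gives 32.4611 m.

32.46 m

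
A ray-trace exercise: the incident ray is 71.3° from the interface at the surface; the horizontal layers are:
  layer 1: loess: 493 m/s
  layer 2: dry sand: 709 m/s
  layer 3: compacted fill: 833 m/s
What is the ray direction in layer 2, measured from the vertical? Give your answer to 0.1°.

27.5°

From the normal: θ₁ = 90° − 71.3° = 18.7°.
Ray parameter p = sin 18.7° / 493 = 6.5033e-04 s/m.
sin θ_2 = p·V_2 = 6.5033e-04 × 709 = 0.4611.
θ_2 = arcsin 0.4611 = 27.46°.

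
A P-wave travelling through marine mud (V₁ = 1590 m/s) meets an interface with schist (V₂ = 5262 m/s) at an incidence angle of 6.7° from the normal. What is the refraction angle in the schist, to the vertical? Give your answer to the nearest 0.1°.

sin θ₁/V₁ = sin θ₂/V₂ ⇒ sin θ₂ = 5262·sin 6.7°/1590 = 5262·0.1167/1590 = 0.3861.
θ₂ = sin⁻¹(0.3861) = 22.71° (from vertical).

22.7°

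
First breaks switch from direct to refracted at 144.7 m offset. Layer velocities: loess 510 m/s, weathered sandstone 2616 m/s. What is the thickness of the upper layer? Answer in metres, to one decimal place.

h = (x_cross/2)·√((V₂−V₁)/(V₂+V₁)).
(V₂−V₁)/(V₂+V₁) = (2616−510)/(2616+510) = 0.6737; √ = 0.8208.
h = (144.7/2)·0.8208 = 59.38 m.

59.4 m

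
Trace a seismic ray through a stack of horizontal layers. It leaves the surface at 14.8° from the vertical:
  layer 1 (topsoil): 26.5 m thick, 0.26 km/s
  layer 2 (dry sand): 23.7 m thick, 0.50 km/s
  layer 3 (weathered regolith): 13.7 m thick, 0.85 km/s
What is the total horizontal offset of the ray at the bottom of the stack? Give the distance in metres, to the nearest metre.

41 m

Apply Snell's law at each interface; in layer i the horizontal offset is hᵢ·tan θᵢ.
Layer 1: θ = 14.80°; offset = 26.5·tan 14.80° = 7.002 m.
Layer 2: sin θ = 0.50·sin 14.8°/0.26 = 0.4912, θ = 29.42°; offset = 23.7·tan 29.42° = 13.366 m.
Layer 3: sin θ = 0.85·sin 14.8°/0.26 = 0.8351, θ = 56.63°; offset = 13.7·tan 56.63° = 20.799 m.
Total horizontal offset = 41.167 m.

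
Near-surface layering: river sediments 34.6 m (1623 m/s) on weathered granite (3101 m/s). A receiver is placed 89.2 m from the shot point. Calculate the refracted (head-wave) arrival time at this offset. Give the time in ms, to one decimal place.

θ_c = arcsin(V₁/V₂) = arcsin(1623/3101) = 31.56°, cos θ_c = 0.8521.
Intercept time tᵢ = 2h cos θ_c / V₁ = 2·34.6·0.8521/1623 = 0.03633 s.
t = x/V₂ + tᵢ = 89.2/3101 + 0.03633 = 0.06510 s.

65.1 ms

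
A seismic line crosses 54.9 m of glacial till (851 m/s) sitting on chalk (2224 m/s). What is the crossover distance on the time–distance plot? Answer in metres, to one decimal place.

164.3 m

x_cross = 2h·√((V₂+V₁)/(V₂−V₁)).
(V₂+V₁)/(V₂−V₁) = (2224+851)/(2224−851) = 2.2396; √ = 1.4965.
x_cross = 2·54.9·1.4965 = 164.32 m.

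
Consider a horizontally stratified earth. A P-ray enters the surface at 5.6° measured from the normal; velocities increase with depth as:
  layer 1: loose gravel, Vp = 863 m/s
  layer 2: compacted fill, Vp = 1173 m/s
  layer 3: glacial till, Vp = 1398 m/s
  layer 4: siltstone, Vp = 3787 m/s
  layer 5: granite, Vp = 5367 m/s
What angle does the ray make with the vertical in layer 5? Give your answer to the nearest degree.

37°

Ray parameter p = sin 5.6° / 863 = 1.1307e-04 s/m.
sin θ_5 = p·V_5 = 1.1307e-04 × 5367 = 0.6069.
θ_5 = arcsin 0.6069 = 37.36°.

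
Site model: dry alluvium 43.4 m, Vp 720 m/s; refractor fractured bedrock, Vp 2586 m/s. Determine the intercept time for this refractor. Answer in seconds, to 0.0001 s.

θ_c = arcsin(V₁/V₂) = arcsin(720/2586) = 16.17°; cos θ_c = 0.9605.
tᵢ = 2h·cos θ_c / V₁ = 2·43.4·0.9605 / 720 = 0.11579 s.

0.1158 s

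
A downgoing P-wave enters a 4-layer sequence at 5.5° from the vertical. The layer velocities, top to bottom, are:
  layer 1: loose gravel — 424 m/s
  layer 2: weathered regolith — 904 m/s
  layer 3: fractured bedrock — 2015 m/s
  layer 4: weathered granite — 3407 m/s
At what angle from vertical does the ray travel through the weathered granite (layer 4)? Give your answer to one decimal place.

Snell's law across each interface conserves sin θ / V, so sin θ_4 = V_4·sin θ₁/V₁.
sin θ_4 = 3407 × sin 5.5° / 424 = 0.7702.
θ_4 = 50.37° from the vertical.

50.4°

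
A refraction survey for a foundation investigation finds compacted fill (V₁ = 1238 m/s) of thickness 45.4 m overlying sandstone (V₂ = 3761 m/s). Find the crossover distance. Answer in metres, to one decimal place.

127.8 m

x_cross = 2h·√((V₂+V₁)/(V₂−V₁)).
(V₂+V₁)/(V₂−V₁) = (3761+1238)/(3761−1238) = 1.9814; √ = 1.4076.
x_cross = 2·45.4·1.4076 = 127.81 m.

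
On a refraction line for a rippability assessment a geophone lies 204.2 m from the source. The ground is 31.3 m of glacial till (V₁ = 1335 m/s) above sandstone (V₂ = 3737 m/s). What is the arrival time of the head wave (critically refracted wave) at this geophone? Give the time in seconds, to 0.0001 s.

θ_c = arcsin(V₁/V₂) = arcsin(1335/3737) = 20.93°, cos θ_c = 0.9340.
Intercept time tᵢ = 2h cos θ_c / V₁ = 2·31.3·0.9340/1335 = 0.04380 s.
t = x/V₂ + tᵢ = 204.2/3737 + 0.04380 = 0.09844 s.

0.0984 s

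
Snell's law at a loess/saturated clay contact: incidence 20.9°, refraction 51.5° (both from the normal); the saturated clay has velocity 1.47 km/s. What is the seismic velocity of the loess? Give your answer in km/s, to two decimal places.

0.67 km/s

sin 20.9° = 0.3567; sin 51.5° = 0.7826.
V₁ = V₂·(sin θ₁/sin θ₂) = 1.47·(0.3567/0.7826) = 0.67 km/s.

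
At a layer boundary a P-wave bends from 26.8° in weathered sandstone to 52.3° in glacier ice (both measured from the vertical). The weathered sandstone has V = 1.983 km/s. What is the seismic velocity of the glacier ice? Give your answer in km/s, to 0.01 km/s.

3.48 km/s

Snell's law: sin 26.8°/V₁ = sin 52.3°/V₂.
V₂ = V₁·sin 52.3°/sin 26.8° = 1.983 × 1.7549 = 3.48 km/s.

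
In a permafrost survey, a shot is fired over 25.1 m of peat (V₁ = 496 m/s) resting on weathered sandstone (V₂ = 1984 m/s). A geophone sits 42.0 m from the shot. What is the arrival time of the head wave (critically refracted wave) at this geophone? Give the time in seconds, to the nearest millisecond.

0.119 s

θ_c = arcsin(V₁/V₂) = arcsin(496/1984) = 14.48°, cos θ_c = 0.9682.
Intercept time tᵢ = 2h cos θ_c / V₁ = 2·25.1·0.9682/496 = 0.09800 s.
t = x/V₂ + tᵢ = 42.0/1984 + 0.09800 = 0.11917 s.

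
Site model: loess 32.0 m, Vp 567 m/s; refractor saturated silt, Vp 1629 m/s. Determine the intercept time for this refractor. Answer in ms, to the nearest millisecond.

106 ms

θ_c = arcsin(V₁/V₂) = arcsin(567/1629) = 20.37°; cos θ_c = 0.9375.
tᵢ = 2h·cos θ_c / V₁ = 2·32.0·0.9375 / 567 = 0.10582 s.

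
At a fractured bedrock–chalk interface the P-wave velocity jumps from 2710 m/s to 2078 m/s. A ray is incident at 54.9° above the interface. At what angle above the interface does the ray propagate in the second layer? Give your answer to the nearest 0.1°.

63.8°

Convert to the normal: θ₁ = 90° − 54.9° = 35.1°.
Snell's law: sin θ₂ = (V₂/V₁)·sin θ₁ = (2078/2710)·sin 35.1° = 0.4409.
θ₂ = arcsin 0.4409 = 26.16° from the normal.
From the interface: 90° − 26.16° = 63.84°.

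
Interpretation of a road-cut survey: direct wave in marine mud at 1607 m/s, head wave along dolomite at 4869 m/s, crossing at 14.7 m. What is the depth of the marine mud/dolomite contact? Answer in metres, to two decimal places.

5.22 m

x_cross = 2h·√((V₂+V₁)/(V₂−V₁)) → h = x_cross / (2·√((V₂+V₁)/(V₂−V₁))).
√((V₂+V₁)/(V₂−V₁)) = √((4869+1607)/(4869−1607)) = 1.4090.
h = 14.7 / (2·1.4090) = 5.22 m.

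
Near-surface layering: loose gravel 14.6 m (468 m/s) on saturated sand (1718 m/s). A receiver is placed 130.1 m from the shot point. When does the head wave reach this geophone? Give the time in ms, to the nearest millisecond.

θ_c = arcsin(V₁/V₂) = arcsin(468/1718) = 15.81°, cos θ_c = 0.9622.
Intercept time tᵢ = 2h cos θ_c / V₁ = 2·14.6·0.9622/468 = 0.06003 s.
t = x/V₂ + tᵢ = 130.1/1718 + 0.06003 = 0.13576 s.

136 ms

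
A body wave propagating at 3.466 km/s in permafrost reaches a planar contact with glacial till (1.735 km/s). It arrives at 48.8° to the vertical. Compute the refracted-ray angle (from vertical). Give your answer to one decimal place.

sin θ₁/V₁ = sin θ₂/V₂ ⇒ sin θ₂ = 1.735·sin 48.8°/3.466 = 1.735·0.7524/3.466 = 0.3766.
θ₂ = arcsin 0.3766 = 22.13° from the normal.

22.1°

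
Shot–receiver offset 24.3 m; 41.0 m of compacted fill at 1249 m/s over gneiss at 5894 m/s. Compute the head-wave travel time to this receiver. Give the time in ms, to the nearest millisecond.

68 ms

t = x/V₂ + 2h·√(V₂²−V₁²)/(V₁V₂).
√(V₂²−V₁²) = √(5894²−1249²) = 5760.1 m/s; delay term = 2·41.0·5760.1/(1249·5894) = 0.06416 s.
t = 24.3/5894 + 0.06416 = 0.06828 s.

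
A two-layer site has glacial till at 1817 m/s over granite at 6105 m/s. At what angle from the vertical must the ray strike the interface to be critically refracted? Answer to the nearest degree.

Critical incidence: sin θ_c = V₁/V₂ = 1817/6105 = 0.2976.
θ_c = arcsin 0.2976 = 17.32°.

17°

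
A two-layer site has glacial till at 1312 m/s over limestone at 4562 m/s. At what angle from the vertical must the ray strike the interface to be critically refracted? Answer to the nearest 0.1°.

16.7°

Critical incidence: sin θ_c = V₁/V₂ = 1312/4562 = 0.2876.
θ_c = arcsin 0.2876 = 16.71°.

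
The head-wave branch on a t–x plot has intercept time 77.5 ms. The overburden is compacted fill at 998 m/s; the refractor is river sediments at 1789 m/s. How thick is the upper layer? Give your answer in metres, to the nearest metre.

θ_c = arcsin(998/1789) = 33.91°; cos θ_c = 0.8299.
tᵢ = 2h cos θ_c/V₁ ⇒ h = tᵢ·V₁/(2 cos θ_c) = 0.0775·998/(2·0.8299) = 46.60 m.

47 m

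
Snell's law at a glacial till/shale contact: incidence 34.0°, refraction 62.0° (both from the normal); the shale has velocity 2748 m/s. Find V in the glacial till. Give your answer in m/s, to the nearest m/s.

1740 m/s

Snell's law: sin 34.0°/V₁ = sin 62.0°/V₂.
V₁ = V₂·sin 34.0°/sin 62.0° = 2748 × 0.6333 = 1740.38 m/s.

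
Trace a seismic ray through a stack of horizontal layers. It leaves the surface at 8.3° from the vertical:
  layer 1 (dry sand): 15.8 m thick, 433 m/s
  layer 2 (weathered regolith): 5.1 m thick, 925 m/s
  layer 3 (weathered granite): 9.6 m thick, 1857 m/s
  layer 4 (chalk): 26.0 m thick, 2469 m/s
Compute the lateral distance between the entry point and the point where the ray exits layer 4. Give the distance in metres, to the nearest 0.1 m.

49.2 m

Apply Snell's law at each interface; in layer i the horizontal offset is hᵢ·tan θᵢ.
Layer 1: θ = 8.30°; offset = 15.8·tan 8.30° = 2.305 m.
Layer 2: sin θ = 925·sin 8.3°/433 = 0.3084, θ = 17.96°; offset = 5.1·tan 17.96° = 1.653 m.
Layer 3: sin θ = 1857·sin 8.3°/433 = 0.6191, θ = 38.25°; offset = 9.6·tan 38.25° = 7.568 m.
Layer 4: sin θ = 2469·sin 8.3°/433 = 0.8231, θ = 55.40°; offset = 26.0·tan 55.40° = 37.688 m.
Σ offsets = 49.215 m.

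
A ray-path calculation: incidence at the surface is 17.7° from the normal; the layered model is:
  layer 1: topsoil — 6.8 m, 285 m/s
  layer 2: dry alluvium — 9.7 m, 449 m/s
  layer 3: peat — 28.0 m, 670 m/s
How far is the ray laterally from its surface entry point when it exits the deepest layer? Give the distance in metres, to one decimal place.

Ray parameter p = sin 17.7° / 285 m/s = 1.0668e-03 s/m.
Layer 1: θ = 17.70°; offset = 6.8·tan 17.70° = 2.170 m.
Layer 2: sin θ = p·449 = 0.4790 → θ = 28.62°; offset = 9.7·tan 28.62° = 5.293 m.
Layer 3: sin θ = p·670 = 0.7147 → θ = 45.62°; offset = 28.0·tan 45.62° = 28.615 m.
Total horizontal offset = 36.078 m.

36.1 m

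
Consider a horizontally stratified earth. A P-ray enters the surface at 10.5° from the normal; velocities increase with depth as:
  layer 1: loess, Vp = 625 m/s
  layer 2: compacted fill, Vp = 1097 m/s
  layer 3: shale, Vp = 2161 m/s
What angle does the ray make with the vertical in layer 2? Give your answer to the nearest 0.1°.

18.7°

Ray parameter p = sin 10.5° / 625 = 2.9158e-04 s/m.
sin θ_2 = p·V_2 = 2.9158e-04 × 1097 = 0.3199.
θ_2 = arcsin 0.3199 = 18.65°.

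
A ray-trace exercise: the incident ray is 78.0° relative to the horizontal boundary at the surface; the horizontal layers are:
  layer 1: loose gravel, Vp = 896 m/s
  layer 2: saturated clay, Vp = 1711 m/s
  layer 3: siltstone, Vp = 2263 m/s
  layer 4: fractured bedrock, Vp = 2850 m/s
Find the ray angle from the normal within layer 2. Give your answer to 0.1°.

23.4°

From the normal: θ₁ = 90° − 78.0° = 12.0°.
Snell's law across each interface conserves sin θ / V, so sin θ_2 = V_2·sin θ₁/V₁.
sin θ_2 = 1711 × sin 12.0° / 896 = 0.3970.
θ_2 = 23.39° from the vertical.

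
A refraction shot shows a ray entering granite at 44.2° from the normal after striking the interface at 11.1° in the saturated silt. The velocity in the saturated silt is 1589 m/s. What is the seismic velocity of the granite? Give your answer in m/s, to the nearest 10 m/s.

sin 11.1° = 0.1925; sin 44.2° = 0.6972.
V₂ = V₁·(sin θ₂/sin θ₁) = 1589·(0.6972/0.1925) = 5754.12 m/s.

5750 m/s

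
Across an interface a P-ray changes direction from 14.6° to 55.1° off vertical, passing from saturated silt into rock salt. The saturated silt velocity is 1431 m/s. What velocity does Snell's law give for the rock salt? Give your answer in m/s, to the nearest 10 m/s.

sin 14.6° = 0.2521; sin 55.1° = 0.8202.
V₂ = V₁·(sin θ₂/sin θ₁) = 1431·(0.8202/0.2521) = 4656.01 m/s.

4660 m/s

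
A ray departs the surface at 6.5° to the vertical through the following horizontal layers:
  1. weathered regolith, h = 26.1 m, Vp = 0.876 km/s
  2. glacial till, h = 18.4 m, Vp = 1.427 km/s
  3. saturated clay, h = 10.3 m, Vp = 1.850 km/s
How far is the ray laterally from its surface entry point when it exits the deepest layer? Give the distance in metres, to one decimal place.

9.0 m

Ray parameter p = sin 6.5° / 0.876 km/s = 1.2923e-01 s/km.
Layer 1: θ = 6.50°; offset = 26.1·tan 6.50° = 2.974 m.
Layer 2: sin θ = p·1.427 = 0.1844 → θ = 10.63°; offset = 18.4·tan 10.63° = 3.452 m.
Layer 3: sin θ = p·1.850 = 0.2391 → θ = 13.83°; offset = 10.3·tan 13.83° = 2.536 m.
Summing the layer offsets gives 8.962 m.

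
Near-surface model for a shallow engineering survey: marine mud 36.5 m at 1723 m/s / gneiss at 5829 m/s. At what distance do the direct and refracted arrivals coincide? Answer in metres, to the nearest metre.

99 m

x_cross = 2h·√((V₂+V₁)/(V₂−V₁)).
(V₂+V₁)/(V₂−V₁) = (5829+1723)/(5829−1723) = 1.8393; √ = 1.3562.
x_cross = 2·36.5·1.3562 = 99.00 m.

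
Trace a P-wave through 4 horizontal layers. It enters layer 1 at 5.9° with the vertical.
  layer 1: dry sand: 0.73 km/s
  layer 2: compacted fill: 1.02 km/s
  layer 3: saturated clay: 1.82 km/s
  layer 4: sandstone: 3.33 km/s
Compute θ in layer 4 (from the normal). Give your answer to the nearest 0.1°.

28.0°

Ray parameter p = sin 5.9° / 0.73 = 1.4081e-01 s/km.
sin θ_4 = p·V_4 = 1.4081e-01 × 3.33 = 0.4689.
θ_4 = arcsin 0.4689 = 27.96°.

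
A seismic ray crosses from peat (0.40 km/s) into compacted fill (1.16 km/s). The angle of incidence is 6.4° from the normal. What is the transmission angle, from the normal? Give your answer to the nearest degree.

19°

Snell's law: sin θ₂ = (V₂/V₁)·sin θ₁ = (1.16/0.40)·sin 6.4° = 0.3233.
θ₂ = arcsin 0.3233 = 18.86° from the normal.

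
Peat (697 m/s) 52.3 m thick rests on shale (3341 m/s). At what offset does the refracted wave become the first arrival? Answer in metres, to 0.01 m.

x_cross = 2h·√((V₂+V₁)/(V₂−V₁)).
(V₂+V₁)/(V₂−V₁) = (3341+697)/(3341−697) = 1.5272; √ = 1.2358.
x_cross = 2·52.3·1.2358 = 129.27 m.

129.27 m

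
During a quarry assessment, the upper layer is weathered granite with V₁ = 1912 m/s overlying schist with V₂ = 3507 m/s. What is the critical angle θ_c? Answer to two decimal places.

33.04°

Critical incidence: sin θ_c = V₁/V₂ = 1912/3507 = 0.5452.
θ_c = arcsin 0.5452 = 33.04°.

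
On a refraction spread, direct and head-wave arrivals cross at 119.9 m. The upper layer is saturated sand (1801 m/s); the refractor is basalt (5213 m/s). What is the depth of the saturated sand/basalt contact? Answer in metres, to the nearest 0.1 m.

41.8 m

h = (x_cross/2)·√((V₂−V₁)/(V₂+V₁)).
(V₂−V₁)/(V₂+V₁) = (5213−1801)/(5213+1801) = 0.4865; √ = 0.6975.
h = (119.9/2)·0.6975 = 41.81 m.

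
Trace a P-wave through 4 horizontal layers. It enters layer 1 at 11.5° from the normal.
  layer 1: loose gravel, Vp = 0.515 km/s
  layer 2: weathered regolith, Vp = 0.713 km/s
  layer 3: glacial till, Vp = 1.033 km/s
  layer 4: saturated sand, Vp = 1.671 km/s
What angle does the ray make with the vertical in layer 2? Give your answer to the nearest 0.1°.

16.0°

Snell's law across each interface conserves sin θ / V, so sin θ_2 = V_2·sin θ₁/V₁.
sin θ_2 = 0.713 × sin 11.5° / 0.515 = 0.2760.
θ_2 = 16.02° from the vertical.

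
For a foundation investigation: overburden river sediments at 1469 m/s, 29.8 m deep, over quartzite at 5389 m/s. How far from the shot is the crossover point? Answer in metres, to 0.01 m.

78.83 m

x_cross = 2h·√((V₂+V₁)/(V₂−V₁)).
(V₂+V₁)/(V₂−V₁) = (5389+1469)/(5389−1469) = 1.7495; √ = 1.3227.
x_cross = 2·29.8·1.3227 = 78.83 m.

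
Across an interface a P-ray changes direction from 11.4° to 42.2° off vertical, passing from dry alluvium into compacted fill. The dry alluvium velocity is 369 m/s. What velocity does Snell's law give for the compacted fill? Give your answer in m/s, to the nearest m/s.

1254 m/s

sin 11.4° = 0.1977; sin 42.2° = 0.6717.
V₂ = V₁·(sin θ₂/sin θ₁) = 369·(0.6717/0.1977) = 1254.01 m/s.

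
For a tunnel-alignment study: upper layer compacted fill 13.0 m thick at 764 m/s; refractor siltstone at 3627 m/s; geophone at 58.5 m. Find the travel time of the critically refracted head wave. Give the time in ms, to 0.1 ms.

t = x/V₂ + 2h·√(V₂²−V₁²)/(V₁V₂).
√(V₂²−V₁²) = √(3627²−764²) = 3545.6 m/s; delay term = 2·13.0·3545.6/(764·3627) = 0.03327 s.
t = 58.5/3627 + 0.03327 = 0.04940 s.

49.4 ms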